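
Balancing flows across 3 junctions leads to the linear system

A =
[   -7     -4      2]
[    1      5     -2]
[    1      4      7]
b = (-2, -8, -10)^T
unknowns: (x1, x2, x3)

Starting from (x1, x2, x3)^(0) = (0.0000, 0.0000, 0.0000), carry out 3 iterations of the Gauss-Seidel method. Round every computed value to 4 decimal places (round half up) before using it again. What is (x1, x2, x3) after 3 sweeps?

(1.3216, -2.0346, -0.4547)

Iteration 1:
  x1 = (-2 - (-4)·0.0000 - (2)·0.0000) / (-7) = 0.2857
  x2 = (-8 - (1)·0.2857 - (-2)·0.0000) / (5) = -1.6571
  x3 = (-10 - (1)·0.2857 - (4)·-1.6571) / (7) = -0.5225
Iteration 2:
  x1 = (-2 - (-4)·-1.6571 - (2)·-0.5225) / (-7) = 1.0833
  x2 = (-8 - (1)·1.0833 - (-2)·-0.5225) / (5) = -2.0257
  x3 = (-10 - (1)·1.0833 - (4)·-2.0257) / (7) = -0.4258
Iteration 3:
  x1 = (-2 - (-4)·-2.0257 - (2)·-0.4258) / (-7) = 1.3216
  x2 = (-8 - (1)·1.3216 - (-2)·-0.4258) / (5) = -2.0346
  x3 = (-10 - (1)·1.3216 - (4)·-2.0346) / (7) = -0.4547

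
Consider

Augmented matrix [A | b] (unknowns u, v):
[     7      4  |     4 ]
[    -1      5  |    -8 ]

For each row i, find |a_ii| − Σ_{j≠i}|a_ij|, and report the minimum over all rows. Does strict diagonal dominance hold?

row 1: |7| − (4) = 3
row 2: |5| − (1) = 4
minimum over rows = 3 → strictly diagonally dominant (convergence guaranteed)

3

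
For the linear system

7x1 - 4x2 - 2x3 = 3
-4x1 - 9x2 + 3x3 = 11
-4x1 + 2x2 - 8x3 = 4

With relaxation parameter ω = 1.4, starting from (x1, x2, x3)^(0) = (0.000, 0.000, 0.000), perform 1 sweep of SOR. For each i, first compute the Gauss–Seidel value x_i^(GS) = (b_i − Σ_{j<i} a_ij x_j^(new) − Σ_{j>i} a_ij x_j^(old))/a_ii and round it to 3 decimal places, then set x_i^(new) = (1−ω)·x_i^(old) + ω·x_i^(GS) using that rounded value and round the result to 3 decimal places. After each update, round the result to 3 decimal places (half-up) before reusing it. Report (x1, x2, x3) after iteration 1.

(0.601, -2.085, -1.851)

Iteration 1:
  x1: GS value = (3 - (-4)·0.000 - (-2)·0.000) / (7) = 0.429;  x1 ← (1−ω)·0.000 + ω·0.429 = 0.601
  x2: GS value = (11 - (-4)·0.601 - (3)·0.000) / (-9) = -1.489;  x2 ← (1−ω)·0.000 + ω·-1.489 = -2.085
  x3: GS value = (4 - (-4)·0.601 - (2)·-2.085) / (-8) = -1.322;  x3 ← (1−ω)·0.000 + ω·-1.322 = -1.851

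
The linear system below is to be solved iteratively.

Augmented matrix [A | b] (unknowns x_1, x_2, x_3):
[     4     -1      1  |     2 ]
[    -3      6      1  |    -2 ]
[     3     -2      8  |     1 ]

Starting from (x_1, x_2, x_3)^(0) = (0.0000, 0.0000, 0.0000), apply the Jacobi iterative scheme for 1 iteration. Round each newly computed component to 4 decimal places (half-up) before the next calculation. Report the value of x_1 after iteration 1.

0.5000

Iteration 1:
  x_1 = (2 - (-1)·0.0000 - (1)·0.0000) / (4) = 0.5000
  x_2 = (-2 - (-3)·0.0000 - (1)·0.0000) / (6) = -0.3333
  x_3 = (1 - (3)·0.0000 - (-2)·0.0000) / (8) = 0.1250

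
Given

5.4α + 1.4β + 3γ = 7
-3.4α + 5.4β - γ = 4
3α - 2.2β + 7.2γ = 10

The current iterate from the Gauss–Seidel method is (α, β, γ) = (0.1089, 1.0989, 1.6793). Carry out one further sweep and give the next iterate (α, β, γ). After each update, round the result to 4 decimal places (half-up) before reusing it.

One sweep:
  α = (7 - (1.4)·1.0989 - (3)·1.6793) / (5.4) = 0.0785
  β = (4 - (-3.4)·0.0785 - (-1)·1.6793) / (5.4) = 1.1011
  γ = (10 - (3)·0.0785 - (-2.2)·1.1011) / (7.2) = 1.6926

(0.0785, 1.1011, 1.6926)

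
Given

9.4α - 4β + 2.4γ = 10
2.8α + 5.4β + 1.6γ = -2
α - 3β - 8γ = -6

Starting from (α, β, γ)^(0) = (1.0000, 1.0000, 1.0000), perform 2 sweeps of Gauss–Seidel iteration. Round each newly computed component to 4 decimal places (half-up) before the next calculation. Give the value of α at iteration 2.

0.1519

Iteration 1:
  α = (10 - (-4)·1.0000 - (2.4)·1.0000) / (9.4) = 1.2340
  β = (-2 - (2.8)·1.2340 - (1.6)·1.0000) / (5.4) = -1.3065
  γ = (-6 - (1)·1.2340 - (-3)·-1.3065) / (-8) = 1.3942
Iteration 2:
  α = (10 - (-4)·-1.3065 - (2.4)·1.3942) / (9.4) = 0.1519
  β = (-2 - (2.8)·0.1519 - (1.6)·1.3942) / (5.4) = -0.8622
  γ = (-6 - (1)·0.1519 - (-3)·-0.8622) / (-8) = 1.0923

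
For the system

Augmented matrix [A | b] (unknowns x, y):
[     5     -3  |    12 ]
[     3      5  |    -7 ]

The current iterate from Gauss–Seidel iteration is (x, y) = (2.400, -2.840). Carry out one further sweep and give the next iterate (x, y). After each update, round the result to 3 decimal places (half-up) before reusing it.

(0.696, -1.818)

One sweep:
  x = (12 - (-3)·-2.840) / (5) = 0.696
  y = (-7 - (3)·0.696) / (5) = -1.818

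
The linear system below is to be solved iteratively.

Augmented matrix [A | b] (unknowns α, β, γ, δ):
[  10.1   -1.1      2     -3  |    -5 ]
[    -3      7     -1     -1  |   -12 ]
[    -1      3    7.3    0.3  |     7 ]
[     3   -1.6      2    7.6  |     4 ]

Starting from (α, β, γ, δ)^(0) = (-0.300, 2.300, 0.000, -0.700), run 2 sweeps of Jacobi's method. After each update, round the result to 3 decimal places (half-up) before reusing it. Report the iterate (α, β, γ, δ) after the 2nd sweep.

(-0.372, -1.747, 1.649, 0.295)

Iteration 1:
  α = (-5 - (-1.1)·2.300 - (2)·0.000 - (-3)·-0.700) / (10.1) = -0.452
  β = (-12 - (-3)·-0.300 - (-1)·0.000 - (-1)·-0.700) / (7) = -1.943
  γ = (7 - (-1)·-0.300 - (3)·2.300 - (0.3)·-0.700) / (7.3) = 0.001
  δ = (4 - (3)·-0.300 - (-1.6)·2.300 - (2)·0.000) / (7.6) = 1.129
Iteration 2:
  α = (-5 - (-1.1)·-1.943 - (2)·0.001 - (-3)·1.129) / (10.1) = -0.372
  β = (-12 - (-3)·-0.452 - (-1)·0.001 - (-1)·1.129) / (7) = -1.747
  γ = (7 - (-1)·-0.452 - (3)·-1.943 - (0.3)·1.129) / (7.3) = 1.649
  δ = (4 - (3)·-0.452 - (-1.6)·-1.943 - (2)·0.001) / (7.6) = 0.295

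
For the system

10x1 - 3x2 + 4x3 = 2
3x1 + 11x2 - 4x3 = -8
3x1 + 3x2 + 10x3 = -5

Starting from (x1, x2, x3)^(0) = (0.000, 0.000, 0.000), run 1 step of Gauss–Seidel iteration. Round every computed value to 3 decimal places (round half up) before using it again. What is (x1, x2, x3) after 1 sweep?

Iteration 1:
  x1 = (2 - (-3)·0.000 - (4)·0.000) / (10) = 0.200
  x2 = (-8 - (3)·0.200 - (-4)·0.000) / (11) = -0.782
  x3 = (-5 - (3)·0.200 - (3)·-0.782) / (10) = -0.325

(0.200, -0.782, -0.325)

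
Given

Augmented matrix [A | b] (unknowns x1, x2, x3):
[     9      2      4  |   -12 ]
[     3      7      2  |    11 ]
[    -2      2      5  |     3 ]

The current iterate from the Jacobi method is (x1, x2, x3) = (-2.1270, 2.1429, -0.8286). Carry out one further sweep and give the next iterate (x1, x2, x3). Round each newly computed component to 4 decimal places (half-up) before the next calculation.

(-1.4413, 2.7197, -1.1080)

One sweep:
  x1 = (-12 - (2)·2.1429 - (4)·-0.8286) / (9) = -1.4413
  x2 = (11 - (3)·-2.1270 - (2)·-0.8286) / (7) = 2.7197
  x3 = (3 - (-2)·-2.1270 - (2)·2.1429) / (5) = -1.1080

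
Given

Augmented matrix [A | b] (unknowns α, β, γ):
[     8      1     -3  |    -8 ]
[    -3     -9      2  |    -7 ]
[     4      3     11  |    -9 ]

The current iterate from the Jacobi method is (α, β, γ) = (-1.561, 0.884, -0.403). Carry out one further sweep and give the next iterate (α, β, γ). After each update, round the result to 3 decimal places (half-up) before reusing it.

(-1.262, 1.209, -0.492)

One sweep:
  α = (-8 - (1)·0.884 - (-3)·-0.403) / (8) = -1.262
  β = (-7 - (-3)·-1.561 - (2)·-0.403) / (-9) = 1.209
  γ = (-9 - (4)·-1.561 - (3)·0.884) / (11) = -0.492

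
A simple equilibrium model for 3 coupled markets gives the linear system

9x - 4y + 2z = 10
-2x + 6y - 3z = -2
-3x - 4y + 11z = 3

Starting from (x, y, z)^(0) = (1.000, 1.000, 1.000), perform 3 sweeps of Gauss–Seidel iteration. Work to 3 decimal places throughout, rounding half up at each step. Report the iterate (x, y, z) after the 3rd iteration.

Iteration 1:
  x = (10 - (-4)·1.000 - (2)·1.000) / (9) = 1.333
  y = (-2 - (-2)·1.333 - (-3)·1.000) / (6) = 0.611
  z = (3 - (-3)·1.333 - (-4)·0.611) / (11) = 0.858
Iteration 2:
  x = (10 - (-4)·0.611 - (2)·0.858) / (9) = 1.192
  y = (-2 - (-2)·1.192 - (-3)·0.858) / (6) = 0.493
  z = (3 - (-3)·1.192 - (-4)·0.493) / (11) = 0.777
Iteration 3:
  x = (10 - (-4)·0.493 - (2)·0.777) / (9) = 1.158
  y = (-2 - (-2)·1.158 - (-3)·0.777) / (6) = 0.441
  z = (3 - (-3)·1.158 - (-4)·0.441) / (11) = 0.749

(1.158, 0.441, 0.749)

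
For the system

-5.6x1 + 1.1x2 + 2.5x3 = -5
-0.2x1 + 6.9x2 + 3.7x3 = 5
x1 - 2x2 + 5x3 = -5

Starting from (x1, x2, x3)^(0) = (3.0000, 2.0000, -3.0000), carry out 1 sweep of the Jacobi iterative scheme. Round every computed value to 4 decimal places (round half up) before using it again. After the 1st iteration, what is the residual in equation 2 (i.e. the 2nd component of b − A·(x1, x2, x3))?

Iteration 1:
  x1 = (-5 - (1.1)·2.0000 - (2.5)·-3.0000) / (-5.6) = -0.0536
  x2 = (5 - (-0.2)·3.0000 - (3.7)·-3.0000) / (6.9) = 2.4203
  x3 = (-5 - (1)·3.0000 - (-2)·2.0000) / (5) = -0.8000
Residual b − A·x = (-5.9625, -8.7508, 3.8942)

-8.7508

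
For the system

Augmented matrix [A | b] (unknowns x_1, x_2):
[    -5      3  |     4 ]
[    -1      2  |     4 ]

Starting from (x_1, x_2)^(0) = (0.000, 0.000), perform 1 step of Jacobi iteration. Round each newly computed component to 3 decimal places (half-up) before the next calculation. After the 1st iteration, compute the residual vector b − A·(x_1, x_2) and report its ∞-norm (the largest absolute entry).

Iteration 1:
  x_1 = (4 - (3)·0.000) / (-5) = -0.800
  x_2 = (4 - (-1)·0.000) / (2) = 2.000
Residual b − A·x = (-6.000, -0.800); ∞-norm = 6.000

6.000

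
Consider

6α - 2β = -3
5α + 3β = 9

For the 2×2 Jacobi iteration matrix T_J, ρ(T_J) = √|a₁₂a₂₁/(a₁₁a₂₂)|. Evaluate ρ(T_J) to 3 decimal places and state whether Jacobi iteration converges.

0.745

a₁₂a₂₁/(a₁₁a₂₂) = (-2)·(5) / ((6)·(3)) = -0.555556
ρ = √|-0.555556| = √0.555556 = 0.745
ρ < 1, so Jacobi converges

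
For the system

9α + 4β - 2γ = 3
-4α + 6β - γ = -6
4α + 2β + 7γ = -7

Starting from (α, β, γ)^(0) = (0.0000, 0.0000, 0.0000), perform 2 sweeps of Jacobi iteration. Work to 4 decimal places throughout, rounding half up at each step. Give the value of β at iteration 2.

-0.9445

Iteration 1:
  α = (3 - (4)·0.0000 - (-2)·0.0000) / (9) = 0.3333
  β = (-6 - (-4)·0.0000 - (-1)·0.0000) / (6) = -1.0000
  γ = (-7 - (4)·0.0000 - (2)·0.0000) / (7) = -1.0000
Iteration 2:
  α = (3 - (4)·-1.0000 - (-2)·-1.0000) / (9) = 0.5556
  β = (-6 - (-4)·0.3333 - (-1)·-1.0000) / (6) = -0.9445
  γ = (-7 - (4)·0.3333 - (2)·-1.0000) / (7) = -0.9047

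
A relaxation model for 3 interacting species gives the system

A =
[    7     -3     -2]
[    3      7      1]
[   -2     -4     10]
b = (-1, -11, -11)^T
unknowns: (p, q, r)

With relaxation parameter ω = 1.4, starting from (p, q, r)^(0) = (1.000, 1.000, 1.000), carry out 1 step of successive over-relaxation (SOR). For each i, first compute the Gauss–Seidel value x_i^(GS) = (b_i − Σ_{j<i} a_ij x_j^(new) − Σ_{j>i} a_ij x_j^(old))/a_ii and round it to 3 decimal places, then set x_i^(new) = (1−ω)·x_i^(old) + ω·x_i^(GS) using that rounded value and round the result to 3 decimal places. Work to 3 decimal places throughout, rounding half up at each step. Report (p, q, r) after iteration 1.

(0.399, -3.039, -3.530)

Iteration 1:
  p: GS value = (-1 - (-3)·1.000 - (-2)·1.000) / (7) = 0.571;  p ← (1−ω)·1.000 + ω·0.571 = 0.399
  q: GS value = (-11 - (3)·0.399 - (1)·1.000) / (7) = -1.885;  q ← (1−ω)·1.000 + ω·-1.885 = -3.039
  r: GS value = (-11 - (-2)·0.399 - (-4)·-3.039) / (10) = -2.236;  r ← (1−ω)·1.000 + ω·-2.236 = -3.530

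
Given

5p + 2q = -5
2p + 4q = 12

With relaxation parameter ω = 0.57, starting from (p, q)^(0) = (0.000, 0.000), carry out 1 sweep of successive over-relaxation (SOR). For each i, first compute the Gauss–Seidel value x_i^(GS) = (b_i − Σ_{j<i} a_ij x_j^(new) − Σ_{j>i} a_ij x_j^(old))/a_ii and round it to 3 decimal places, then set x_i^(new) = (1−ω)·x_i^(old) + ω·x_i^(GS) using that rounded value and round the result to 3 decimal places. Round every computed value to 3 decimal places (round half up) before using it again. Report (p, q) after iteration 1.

(-0.570, 1.872)

Iteration 1:
  p: GS value = (-5 - (2)·0.000) / (5) = -1.000;  p ← (1−ω)·0.000 + ω·-1.000 = -0.570
  q: GS value = (12 - (2)·-0.570) / (4) = 3.285;  q ← (1−ω)·0.000 + ω·3.285 = 1.872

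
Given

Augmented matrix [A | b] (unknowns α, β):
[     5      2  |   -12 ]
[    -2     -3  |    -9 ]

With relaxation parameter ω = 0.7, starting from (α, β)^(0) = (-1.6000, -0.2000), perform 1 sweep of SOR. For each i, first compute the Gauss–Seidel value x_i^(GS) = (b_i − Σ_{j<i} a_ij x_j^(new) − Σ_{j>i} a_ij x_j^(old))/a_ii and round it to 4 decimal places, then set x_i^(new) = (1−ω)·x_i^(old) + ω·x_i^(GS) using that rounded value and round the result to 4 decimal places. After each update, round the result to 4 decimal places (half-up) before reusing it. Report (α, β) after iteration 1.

(-2.1040, 3.0219)

Iteration 1:
  α: GS value = (-12 - (2)·-0.2000) / (5) = -2.3200;  α ← (1−ω)·-1.6000 + ω·-2.3200 = -2.1040
  β: GS value = (-9 - (-2)·-2.1040) / (-3) = 4.4027;  β ← (1−ω)·-0.2000 + ω·4.4027 = 3.0219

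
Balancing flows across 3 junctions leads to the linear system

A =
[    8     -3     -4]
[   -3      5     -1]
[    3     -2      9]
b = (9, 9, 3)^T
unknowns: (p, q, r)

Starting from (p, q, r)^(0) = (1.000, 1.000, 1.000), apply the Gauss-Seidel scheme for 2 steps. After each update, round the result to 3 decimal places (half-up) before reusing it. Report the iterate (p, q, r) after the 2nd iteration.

(2.514, 3.384, 0.247)

Iteration 1:
  p = (9 - (-3)·1.000 - (-4)·1.000) / (8) = 2.000
  q = (9 - (-3)·2.000 - (-1)·1.000) / (5) = 3.200
  r = (3 - (3)·2.000 - (-2)·3.200) / (9) = 0.378
Iteration 2:
  p = (9 - (-3)·3.200 - (-4)·0.378) / (8) = 2.514
  q = (9 - (-3)·2.514 - (-1)·0.378) / (5) = 3.384
  r = (3 - (3)·2.514 - (-2)·3.384) / (9) = 0.247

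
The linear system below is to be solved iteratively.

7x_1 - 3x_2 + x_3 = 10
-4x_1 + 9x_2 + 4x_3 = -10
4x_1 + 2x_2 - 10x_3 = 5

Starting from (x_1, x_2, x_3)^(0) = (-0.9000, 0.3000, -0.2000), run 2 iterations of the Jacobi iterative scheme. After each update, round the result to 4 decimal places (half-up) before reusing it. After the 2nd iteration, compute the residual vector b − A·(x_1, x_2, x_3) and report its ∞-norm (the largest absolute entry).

5.2088

Iteration 1:
  x_1 = (10 - (-3)·0.3000 - (1)·-0.2000) / (7) = 1.5857
  x_2 = (-10 - (-4)·-0.9000 - (4)·-0.2000) / (9) = -1.4222
  x_3 = (5 - (4)·-0.9000 - (2)·0.3000) / (-10) = -0.8000
Iteration 2:
  x_1 = (10 - (-3)·-1.4222 - (1)·-0.8000) / (7) = 0.9333
  x_2 = (-10 - (-4)·1.5857 - (4)·-0.8000) / (9) = -0.0508
  x_3 = (5 - (4)·1.5857 - (2)·-1.4222) / (-10) = -0.1502
Residual b − A·x = (3.4647, -5.2088, -0.1336); ∞-norm = 5.2088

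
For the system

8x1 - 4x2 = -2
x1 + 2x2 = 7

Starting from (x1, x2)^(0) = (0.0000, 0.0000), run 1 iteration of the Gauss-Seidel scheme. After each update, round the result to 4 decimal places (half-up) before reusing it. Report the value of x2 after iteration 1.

Iteration 1:
  x1 = (-2 - (-4)·0.0000) / (8) = -0.2500
  x2 = (7 - (1)·-0.2500) / (2) = 3.6250

3.6250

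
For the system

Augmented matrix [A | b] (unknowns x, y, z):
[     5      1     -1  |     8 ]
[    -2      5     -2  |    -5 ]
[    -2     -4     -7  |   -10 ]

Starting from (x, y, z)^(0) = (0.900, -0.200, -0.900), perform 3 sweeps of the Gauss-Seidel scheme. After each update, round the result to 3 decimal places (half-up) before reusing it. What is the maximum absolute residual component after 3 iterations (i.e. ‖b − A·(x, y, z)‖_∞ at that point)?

Iteration 1:
  x = (8 - (1)·-0.200 - (-1)·-0.900) / (5) = 1.460
  y = (-5 - (-2)·1.460 - (-2)·-0.900) / (5) = -0.776
  z = (-10 - (-2)·1.460 - (-4)·-0.776) / (-7) = 1.455
Iteration 2:
  x = (8 - (1)·-0.776 - (-1)·1.455) / (5) = 2.046
  y = (-5 - (-2)·2.046 - (-2)·1.455) / (5) = 0.400
  z = (-10 - (-2)·2.046 - (-4)·0.400) / (-7) = 0.615
Iteration 3:
  x = (8 - (1)·0.400 - (-1)·0.615) / (5) = 1.643
  y = (-5 - (-2)·1.643 - (-2)·0.615) / (5) = -0.097
  z = (-10 - (-2)·1.643 - (-4)·-0.097) / (-7) = 1.015
Residual b − A·x = (0.897, 0.801, 0.003); ∞-norm = 0.897

0.897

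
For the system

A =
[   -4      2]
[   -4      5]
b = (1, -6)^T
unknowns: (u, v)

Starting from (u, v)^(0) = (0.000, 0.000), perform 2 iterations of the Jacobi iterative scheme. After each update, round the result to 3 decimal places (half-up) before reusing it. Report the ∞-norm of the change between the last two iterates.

Iteration 1:
  u = (1 - (2)·0.000) / (-4) = -0.250
  v = (-6 - (-4)·0.000) / (5) = -1.200
Iteration 2:
  u = (1 - (2)·-1.200) / (-4) = -0.850
  v = (-6 - (-4)·-0.250) / (5) = -1.400
Change: (-0.600, -0.200) → max |·| = 0.600

0.600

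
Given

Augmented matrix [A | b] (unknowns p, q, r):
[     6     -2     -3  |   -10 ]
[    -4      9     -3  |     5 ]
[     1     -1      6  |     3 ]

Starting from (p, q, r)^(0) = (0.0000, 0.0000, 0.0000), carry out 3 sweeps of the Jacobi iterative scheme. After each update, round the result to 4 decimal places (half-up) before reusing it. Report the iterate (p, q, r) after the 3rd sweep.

(-1.2376, 0.2984, 0.7022)

Iteration 1:
  p = (-10 - (-2)·0.0000 - (-3)·0.0000) / (6) = -1.6667
  q = (5 - (-4)·0.0000 - (-3)·0.0000) / (9) = 0.5556
  r = (3 - (1)·0.0000 - (-1)·0.0000) / (6) = 0.5000
Iteration 2:
  p = (-10 - (-2)·0.5556 - (-3)·0.5000) / (6) = -1.2315
  q = (5 - (-4)·-1.6667 - (-3)·0.5000) / (9) = -0.0185
  r = (3 - (1)·-1.6667 - (-1)·0.5556) / (6) = 0.8704
Iteration 3:
  p = (-10 - (-2)·-0.0185 - (-3)·0.8704) / (6) = -1.2376
  q = (5 - (-4)·-1.2315 - (-3)·0.8704) / (9) = 0.2984
  r = (3 - (1)·-1.2315 - (-1)·-0.0185) / (6) = 0.7022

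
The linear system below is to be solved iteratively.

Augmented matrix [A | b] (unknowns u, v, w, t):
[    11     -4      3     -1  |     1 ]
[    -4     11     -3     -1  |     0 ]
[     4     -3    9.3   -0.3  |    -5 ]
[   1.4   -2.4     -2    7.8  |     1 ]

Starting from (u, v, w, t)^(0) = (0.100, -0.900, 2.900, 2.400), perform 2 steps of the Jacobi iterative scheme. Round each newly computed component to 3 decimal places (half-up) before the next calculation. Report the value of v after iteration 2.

-0.458

Iteration 1:
  u = (1 - (-4)·-0.900 - (3)·2.900 - (-1)·2.400) / (11) = -0.809
  v = (0 - (-4)·0.100 - (-3)·2.900 - (-1)·2.400) / (11) = 1.045
  w = (-5 - (4)·0.100 - (-3)·-0.900 - (-0.3)·2.400) / (9.3) = -0.794
  t = (1 - (1.4)·0.100 - (-2.4)·-0.900 - (-2)·2.900) / (7.8) = 0.577
Iteration 2:
  u = (1 - (-4)·1.045 - (3)·-0.794 - (-1)·0.577) / (11) = 0.740
  v = (0 - (-4)·-0.809 - (-3)·-0.794 - (-1)·0.577) / (11) = -0.458
  w = (-5 - (4)·-0.809 - (-3)·1.045 - (-0.3)·0.577) / (9.3) = 0.166
  t = (1 - (1.4)·-0.809 - (-2.4)·1.045 - (-2)·-0.794) / (7.8) = 0.391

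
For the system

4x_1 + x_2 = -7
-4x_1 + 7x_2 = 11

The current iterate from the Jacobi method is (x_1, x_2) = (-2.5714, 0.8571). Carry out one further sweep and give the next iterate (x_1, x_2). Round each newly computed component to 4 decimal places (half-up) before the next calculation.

One sweep:
  x_1 = (-7 - (1)·0.8571) / (4) = -1.9643
  x_2 = (11 - (-4)·-2.5714) / (7) = 0.1021

(-1.9643, 0.1021)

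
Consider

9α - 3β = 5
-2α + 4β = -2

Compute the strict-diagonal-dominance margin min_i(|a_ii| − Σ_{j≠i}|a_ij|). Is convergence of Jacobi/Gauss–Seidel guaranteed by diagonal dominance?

2

row 1: |9| − (3) = 6
row 2: |4| − (2) = 2
minimum over rows = 2 → strictly diagonally dominant (convergence guaranteed)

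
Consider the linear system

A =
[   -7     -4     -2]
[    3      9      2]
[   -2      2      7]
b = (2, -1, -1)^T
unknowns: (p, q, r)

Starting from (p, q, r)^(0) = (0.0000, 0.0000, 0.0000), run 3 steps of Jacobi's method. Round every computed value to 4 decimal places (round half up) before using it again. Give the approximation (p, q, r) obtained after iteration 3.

(-0.2397, -0.0078, -0.1992)

Iteration 1:
  p = (2 - (-4)·0.0000 - (-2)·0.0000) / (-7) = -0.2857
  q = (-1 - (3)·0.0000 - (2)·0.0000) / (9) = -0.1111
  r = (-1 - (-2)·0.0000 - (2)·0.0000) / (7) = -0.1429
Iteration 2:
  p = (2 - (-4)·-0.1111 - (-2)·-0.1429) / (-7) = -0.1814
  q = (-1 - (3)·-0.2857 - (2)·-0.1429) / (9) = 0.0159
  r = (-1 - (-2)·-0.2857 - (2)·-0.1111) / (7) = -0.1927
Iteration 3:
  p = (2 - (-4)·0.0159 - (-2)·-0.1927) / (-7) = -0.2397
  q = (-1 - (3)·-0.1814 - (2)·-0.1927) / (9) = -0.0078
  r = (-1 - (-2)·-0.1814 - (2)·0.0159) / (7) = -0.1992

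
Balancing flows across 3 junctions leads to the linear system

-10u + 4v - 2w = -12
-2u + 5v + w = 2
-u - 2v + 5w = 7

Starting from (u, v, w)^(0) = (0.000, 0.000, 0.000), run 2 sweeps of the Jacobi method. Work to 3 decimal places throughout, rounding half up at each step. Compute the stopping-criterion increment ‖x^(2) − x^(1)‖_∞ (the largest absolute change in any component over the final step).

Iteration 1:
  u = (-12 - (4)·0.000 - (-2)·0.000) / (-10) = 1.200
  v = (2 - (-2)·0.000 - (1)·0.000) / (5) = 0.400
  w = (7 - (-1)·0.000 - (-2)·0.000) / (5) = 1.400
Iteration 2:
  u = (-12 - (4)·0.400 - (-2)·1.400) / (-10) = 1.080
  v = (2 - (-2)·1.200 - (1)·1.400) / (5) = 0.600
  w = (7 - (-1)·1.200 - (-2)·0.400) / (5) = 1.800
Change: (-0.120, 0.200, 0.400) → max |·| = 0.400

0.400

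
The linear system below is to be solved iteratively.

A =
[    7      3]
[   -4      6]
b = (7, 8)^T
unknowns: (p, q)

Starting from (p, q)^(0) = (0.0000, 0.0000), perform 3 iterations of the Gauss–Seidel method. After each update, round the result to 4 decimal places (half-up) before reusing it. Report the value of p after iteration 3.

Iteration 1:
  p = (7 - (3)·0.0000) / (7) = 1.0000
  q = (8 - (-4)·1.0000) / (6) = 2.0000
Iteration 2:
  p = (7 - (3)·2.0000) / (7) = 0.1429
  q = (8 - (-4)·0.1429) / (6) = 1.4286
Iteration 3:
  p = (7 - (3)·1.4286) / (7) = 0.3877
  q = (8 - (-4)·0.3877) / (6) = 1.5918

0.3877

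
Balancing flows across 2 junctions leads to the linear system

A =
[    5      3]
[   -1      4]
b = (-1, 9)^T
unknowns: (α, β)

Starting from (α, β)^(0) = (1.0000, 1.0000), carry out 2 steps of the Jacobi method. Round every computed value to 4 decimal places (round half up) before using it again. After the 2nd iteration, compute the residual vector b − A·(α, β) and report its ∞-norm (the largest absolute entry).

1.3500

Iteration 1:
  α = (-1 - (3)·1.0000) / (5) = -0.8000
  β = (9 - (-1)·1.0000) / (4) = 2.5000
Iteration 2:
  α = (-1 - (3)·2.5000) / (5) = -1.7000
  β = (9 - (-1)·-0.8000) / (4) = 2.0500
Residual b − A·x = (1.3500, -0.9000); ∞-norm = 1.3500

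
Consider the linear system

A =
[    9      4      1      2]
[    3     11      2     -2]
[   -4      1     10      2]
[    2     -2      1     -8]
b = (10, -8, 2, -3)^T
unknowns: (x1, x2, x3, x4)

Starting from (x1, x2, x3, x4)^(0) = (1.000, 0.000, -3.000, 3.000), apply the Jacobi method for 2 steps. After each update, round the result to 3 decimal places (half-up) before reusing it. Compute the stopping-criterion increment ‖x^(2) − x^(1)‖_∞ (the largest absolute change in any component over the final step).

0.985

Iteration 1:
  x1 = (10 - (4)·0.000 - (1)·-3.000 - (2)·3.000) / (9) = 0.778
  x2 = (-8 - (3)·1.000 - (2)·-3.000 - (-2)·3.000) / (11) = 0.091
  x3 = (2 - (-4)·1.000 - (1)·0.000 - (2)·3.000) / (10) = 0.000
  x4 = (-3 - (2)·1.000 - (-2)·0.000 - (1)·-3.000) / (-8) = 0.250
Iteration 2:
  x1 = (10 - (4)·0.091 - (1)·0.000 - (2)·0.250) / (9) = 1.015
  x2 = (-8 - (3)·0.778 - (2)·0.000 - (-2)·0.250) / (11) = -0.894
  x3 = (2 - (-4)·0.778 - (1)·0.091 - (2)·0.250) / (10) = 0.452
  x4 = (-3 - (2)·0.778 - (-2)·0.091 - (1)·0.000) / (-8) = 0.547
Change: (0.237, -0.985, 0.452, 0.297) → max |·| = 0.985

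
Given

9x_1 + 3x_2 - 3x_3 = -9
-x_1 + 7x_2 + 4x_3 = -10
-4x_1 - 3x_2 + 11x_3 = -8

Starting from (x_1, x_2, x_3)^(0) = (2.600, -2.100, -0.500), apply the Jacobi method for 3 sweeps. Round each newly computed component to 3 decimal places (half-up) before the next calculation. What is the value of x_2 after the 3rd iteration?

Iteration 1:
  x_1 = (-9 - (3)·-2.100 - (-3)·-0.500) / (9) = -0.467
  x_2 = (-10 - (-1)·2.600 - (4)·-0.500) / (7) = -0.771
  x_3 = (-8 - (-4)·2.600 - (-3)·-2.100) / (11) = -0.355
Iteration 2:
  x_1 = (-9 - (3)·-0.771 - (-3)·-0.355) / (9) = -0.861
  x_2 = (-10 - (-1)·-0.467 - (4)·-0.355) / (7) = -1.292
  x_3 = (-8 - (-4)·-0.467 - (-3)·-0.771) / (11) = -1.107
Iteration 3:
  x_1 = (-9 - (3)·-1.292 - (-3)·-1.107) / (9) = -0.938
  x_2 = (-10 - (-1)·-0.861 - (4)·-1.107) / (7) = -0.919
  x_3 = (-8 - (-4)·-0.861 - (-3)·-1.292) / (11) = -1.393

-0.919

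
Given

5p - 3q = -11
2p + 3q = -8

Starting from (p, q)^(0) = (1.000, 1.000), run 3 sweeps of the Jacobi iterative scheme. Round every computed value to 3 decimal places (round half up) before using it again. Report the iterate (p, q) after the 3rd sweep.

(-3.160, 0.133)

Iteration 1:
  p = (-11 - (-3)·1.000) / (5) = -1.600
  q = (-8 - (2)·1.000) / (3) = -3.333
Iteration 2:
  p = (-11 - (-3)·-3.333) / (5) = -4.200
  q = (-8 - (2)·-1.600) / (3) = -1.600
Iteration 3:
  p = (-11 - (-3)·-1.600) / (5) = -3.160
  q = (-8 - (2)·-4.200) / (3) = 0.133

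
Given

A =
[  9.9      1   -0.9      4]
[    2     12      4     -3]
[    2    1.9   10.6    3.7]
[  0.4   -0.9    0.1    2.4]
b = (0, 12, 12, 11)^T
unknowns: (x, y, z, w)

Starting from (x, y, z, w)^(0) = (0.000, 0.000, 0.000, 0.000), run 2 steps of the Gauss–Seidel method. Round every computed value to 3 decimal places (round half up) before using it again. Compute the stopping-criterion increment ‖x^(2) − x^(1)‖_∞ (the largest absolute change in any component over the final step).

Iteration 1:
  x = (0 - (1)·0.000 - (-0.9)·0.000 - (4)·0.000) / (9.9) = 0.000
  y = (12 - (2)·0.000 - (4)·0.000 - (-3)·0.000) / (12) = 1.000
  z = (12 - (2)·0.000 - (1.9)·1.000 - (3.7)·0.000) / (10.6) = 0.953
  w = (11 - (0.4)·0.000 - (-0.9)·1.000 - (0.1)·0.953) / (2.4) = 4.919
Iteration 2:
  x = (0 - (1)·1.000 - (-0.9)·0.953 - (4)·4.919) / (9.9) = -2.002
  y = (12 - (2)·-2.002 - (4)·0.953 - (-3)·4.919) / (12) = 2.246
  z = (12 - (2)·-2.002 - (1.9)·2.246 - (3.7)·4.919) / (10.6) = -0.610
  w = (11 - (0.4)·-2.002 - (-0.9)·2.246 - (0.1)·-0.610) / (2.4) = 5.785
Change: (-2.002, 1.246, -1.563, 0.866) → max |·| = 2.002

2.002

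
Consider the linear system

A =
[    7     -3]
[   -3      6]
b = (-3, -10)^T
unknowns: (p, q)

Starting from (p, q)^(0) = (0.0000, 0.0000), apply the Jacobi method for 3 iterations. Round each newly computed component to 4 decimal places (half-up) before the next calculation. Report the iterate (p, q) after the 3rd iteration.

(-1.2347, -2.2381)

Iteration 1:
  p = (-3 - (-3)·0.0000) / (7) = -0.4286
  q = (-10 - (-3)·0.0000) / (6) = -1.6667
Iteration 2:
  p = (-3 - (-3)·-1.6667) / (7) = -1.1429
  q = (-10 - (-3)·-0.4286) / (6) = -1.8810
Iteration 3:
  p = (-3 - (-3)·-1.8810) / (7) = -1.2347
  q = (-10 - (-3)·-1.1429) / (6) = -2.2381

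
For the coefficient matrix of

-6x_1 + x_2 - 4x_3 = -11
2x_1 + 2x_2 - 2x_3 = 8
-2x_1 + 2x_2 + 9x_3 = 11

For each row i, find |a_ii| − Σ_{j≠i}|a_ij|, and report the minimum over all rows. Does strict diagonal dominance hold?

-2

row 1: |-6| − (1+4) = 1
row 2: |2| − (2+2) = -2
row 3: |9| − (2+2) = 5
minimum over rows = -2 → not strictly diagonally dominant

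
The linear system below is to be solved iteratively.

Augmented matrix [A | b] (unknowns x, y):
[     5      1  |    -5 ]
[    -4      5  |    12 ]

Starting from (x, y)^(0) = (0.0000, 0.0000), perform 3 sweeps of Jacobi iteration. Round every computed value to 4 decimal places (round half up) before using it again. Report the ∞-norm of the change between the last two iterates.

Iteration 1:
  x = (-5 - (1)·0.0000) / (5) = -1.0000
  y = (12 - (-4)·0.0000) / (5) = 2.4000
Iteration 2:
  x = (-5 - (1)·2.4000) / (5) = -1.4800
  y = (12 - (-4)·-1.0000) / (5) = 1.6000
Iteration 3:
  x = (-5 - (1)·1.6000) / (5) = -1.3200
  y = (12 - (-4)·-1.4800) / (5) = 1.2160
Change: (0.1600, -0.3840) → max |·| = 0.3840

0.3840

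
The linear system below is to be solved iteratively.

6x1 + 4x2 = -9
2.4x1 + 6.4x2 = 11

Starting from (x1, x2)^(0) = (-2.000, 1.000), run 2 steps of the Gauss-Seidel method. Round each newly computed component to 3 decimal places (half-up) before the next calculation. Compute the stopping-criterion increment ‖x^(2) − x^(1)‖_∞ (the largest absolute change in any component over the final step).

Iteration 1:
  x1 = (-9 - (4)·1.000) / (6) = -2.167
  x2 = (11 - (2.4)·-2.167) / (6.4) = 2.531
Iteration 2:
  x1 = (-9 - (4)·2.531) / (6) = -3.187
  x2 = (11 - (2.4)·-3.187) / (6.4) = 2.914
Change: (-1.020, 0.383) → max |·| = 1.020

1.020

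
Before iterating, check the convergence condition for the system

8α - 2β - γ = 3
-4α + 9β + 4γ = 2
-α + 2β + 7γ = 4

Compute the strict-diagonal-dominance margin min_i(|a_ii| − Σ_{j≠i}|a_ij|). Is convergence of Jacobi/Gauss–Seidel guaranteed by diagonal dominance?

row 1: |8| − (2+1) = 5
row 2: |9| − (4+4) = 1
row 3: |7| − (1+2) = 4
minimum over rows = 1 → strictly diagonally dominant (convergence guaranteed)

1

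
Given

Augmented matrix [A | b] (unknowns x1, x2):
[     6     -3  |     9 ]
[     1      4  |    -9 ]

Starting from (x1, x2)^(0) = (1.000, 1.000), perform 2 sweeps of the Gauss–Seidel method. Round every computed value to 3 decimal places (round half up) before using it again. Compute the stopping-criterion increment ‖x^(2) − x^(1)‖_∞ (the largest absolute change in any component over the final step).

1.875

Iteration 1:
  x1 = (9 - (-3)·1.000) / (6) = 2.000
  x2 = (-9 - (1)·2.000) / (4) = -2.750
Iteration 2:
  x1 = (9 - (-3)·-2.750) / (6) = 0.125
  x2 = (-9 - (1)·0.125) / (4) = -2.281
Change: (-1.875, 0.469) → max |·| = 1.875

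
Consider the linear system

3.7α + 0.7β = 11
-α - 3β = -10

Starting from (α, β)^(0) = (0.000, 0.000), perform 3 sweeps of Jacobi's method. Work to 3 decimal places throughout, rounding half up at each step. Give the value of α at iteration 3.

2.530

Iteration 1:
  α = (11 - (0.7)·0.000) / (3.7) = 2.973
  β = (-10 - (-1)·0.000) / (-3) = 3.333
Iteration 2:
  α = (11 - (0.7)·3.333) / (3.7) = 2.342
  β = (-10 - (-1)·2.973) / (-3) = 2.342
Iteration 3:
  α = (11 - (0.7)·2.342) / (3.7) = 2.530
  β = (-10 - (-1)·2.342) / (-3) = 2.553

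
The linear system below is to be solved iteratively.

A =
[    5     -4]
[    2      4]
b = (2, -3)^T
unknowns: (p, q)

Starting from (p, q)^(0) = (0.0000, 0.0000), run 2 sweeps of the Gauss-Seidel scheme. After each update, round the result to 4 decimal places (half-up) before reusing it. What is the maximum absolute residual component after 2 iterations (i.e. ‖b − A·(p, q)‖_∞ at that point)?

Iteration 1:
  p = (2 - (-4)·0.0000) / (5) = 0.4000
  q = (-3 - (2)·0.4000) / (4) = -0.9500
Iteration 2:
  p = (2 - (-4)·-0.9500) / (5) = -0.3600
  q = (-3 - (2)·-0.3600) / (4) = -0.5700
Residual b − A·x = (1.5200, 0.0000); ∞-norm = 1.5200

1.5200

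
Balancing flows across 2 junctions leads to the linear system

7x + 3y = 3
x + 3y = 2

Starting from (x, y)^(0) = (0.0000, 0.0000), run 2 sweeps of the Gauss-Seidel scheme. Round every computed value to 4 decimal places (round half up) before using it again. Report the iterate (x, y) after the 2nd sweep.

(0.2041, 0.5986)

Iteration 1:
  x = (3 - (3)·0.0000) / (7) = 0.4286
  y = (2 - (1)·0.4286) / (3) = 0.5238
Iteration 2:
  x = (3 - (3)·0.5238) / (7) = 0.2041
  y = (2 - (1)·0.2041) / (3) = 0.5986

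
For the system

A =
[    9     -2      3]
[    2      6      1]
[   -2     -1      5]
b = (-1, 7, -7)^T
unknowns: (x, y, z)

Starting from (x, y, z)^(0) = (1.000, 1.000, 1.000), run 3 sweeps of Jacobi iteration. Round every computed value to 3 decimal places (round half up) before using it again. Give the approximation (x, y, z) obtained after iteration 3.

Iteration 1:
  x = (-1 - (-2)·1.000 - (3)·1.000) / (9) = -0.222
  y = (7 - (2)·1.000 - (1)·1.000) / (6) = 0.667
  z = (-7 - (-2)·1.000 - (-1)·1.000) / (5) = -0.800
Iteration 2:
  x = (-1 - (-2)·0.667 - (3)·-0.800) / (9) = 0.304
  y = (7 - (2)·-0.222 - (1)·-0.800) / (6) = 1.374
  z = (-7 - (-2)·-0.222 - (-1)·0.667) / (5) = -1.355
Iteration 3:
  x = (-1 - (-2)·1.374 - (3)·-1.355) / (9) = 0.646
  y = (7 - (2)·0.304 - (1)·-1.355) / (6) = 1.291
  z = (-7 - (-2)·0.304 - (-1)·1.374) / (5) = -1.004

(0.646, 1.291, -1.004)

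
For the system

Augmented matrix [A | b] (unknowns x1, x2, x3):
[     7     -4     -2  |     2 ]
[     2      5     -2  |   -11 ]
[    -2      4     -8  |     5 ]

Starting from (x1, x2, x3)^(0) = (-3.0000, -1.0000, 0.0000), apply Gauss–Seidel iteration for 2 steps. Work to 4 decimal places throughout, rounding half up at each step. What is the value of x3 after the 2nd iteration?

-1.4313

Iteration 1:
  x1 = (2 - (-4)·-1.0000 - (-2)·0.0000) / (7) = -0.2857
  x2 = (-11 - (2)·-0.2857 - (-2)·0.0000) / (5) = -2.0857
  x3 = (5 - (-2)·-0.2857 - (4)·-2.0857) / (-8) = -1.5964
Iteration 2:
  x1 = (2 - (-4)·-2.0857 - (-2)·-1.5964) / (7) = -1.3622
  x2 = (-11 - (2)·-1.3622 - (-2)·-1.5964) / (5) = -2.2937
  x3 = (5 - (-2)·-1.3622 - (4)·-2.2937) / (-8) = -1.4313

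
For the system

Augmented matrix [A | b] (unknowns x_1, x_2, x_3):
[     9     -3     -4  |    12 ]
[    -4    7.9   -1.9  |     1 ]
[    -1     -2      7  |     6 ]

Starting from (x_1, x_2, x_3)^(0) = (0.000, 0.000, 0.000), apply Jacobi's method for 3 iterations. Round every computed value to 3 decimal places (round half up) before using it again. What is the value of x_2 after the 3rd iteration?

Iteration 1:
  x_1 = (12 - (-3)·0.000 - (-4)·0.000) / (9) = 1.333
  x_2 = (1 - (-4)·0.000 - (-1.9)·0.000) / (7.9) = 0.127
  x_3 = (6 - (-1)·0.000 - (-2)·0.000) / (7) = 0.857
Iteration 2:
  x_1 = (12 - (-3)·0.127 - (-4)·0.857) / (9) = 1.757
  x_2 = (1 - (-4)·1.333 - (-1.9)·0.857) / (7.9) = 1.008
  x_3 = (6 - (-1)·1.333 - (-2)·0.127) / (7) = 1.084
Iteration 3:
  x_1 = (12 - (-3)·1.008 - (-4)·1.084) / (9) = 2.151
  x_2 = (1 - (-4)·1.757 - (-1.9)·1.084) / (7.9) = 1.277
  x_3 = (6 - (-1)·1.757 - (-2)·1.008) / (7) = 1.396

1.277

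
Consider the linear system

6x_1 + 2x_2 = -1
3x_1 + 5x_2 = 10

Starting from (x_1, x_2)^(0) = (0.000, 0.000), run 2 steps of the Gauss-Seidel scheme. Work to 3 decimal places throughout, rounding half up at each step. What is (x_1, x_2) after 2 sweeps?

(-0.867, 2.520)

Iteration 1:
  x_1 = (-1 - (2)·0.000) / (6) = -0.167
  x_2 = (10 - (3)·-0.167) / (5) = 2.100
Iteration 2:
  x_1 = (-1 - (2)·2.100) / (6) = -0.867
  x_2 = (10 - (3)·-0.867) / (5) = 2.520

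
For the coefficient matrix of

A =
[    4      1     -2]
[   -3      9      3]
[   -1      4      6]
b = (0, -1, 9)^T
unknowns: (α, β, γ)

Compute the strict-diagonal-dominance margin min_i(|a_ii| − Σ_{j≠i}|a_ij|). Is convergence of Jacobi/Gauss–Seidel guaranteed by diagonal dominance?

row 1: |4| − (1+2) = 1
row 2: |9| − (3+3) = 3
row 3: |6| − (1+4) = 1
minimum over rows = 1 → strictly diagonally dominant (convergence guaranteed)

1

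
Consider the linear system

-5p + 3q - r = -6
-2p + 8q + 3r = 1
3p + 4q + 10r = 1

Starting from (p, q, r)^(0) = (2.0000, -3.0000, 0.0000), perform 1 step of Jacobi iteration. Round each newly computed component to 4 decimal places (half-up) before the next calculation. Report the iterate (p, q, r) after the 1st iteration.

Iteration 1:
  p = (-6 - (3)·-3.0000 - (-1)·0.0000) / (-5) = -0.6000
  q = (1 - (-2)·2.0000 - (3)·0.0000) / (8) = 0.6250
  r = (1 - (3)·2.0000 - (4)·-3.0000) / (10) = 0.7000

(-0.6000, 0.6250, 0.7000)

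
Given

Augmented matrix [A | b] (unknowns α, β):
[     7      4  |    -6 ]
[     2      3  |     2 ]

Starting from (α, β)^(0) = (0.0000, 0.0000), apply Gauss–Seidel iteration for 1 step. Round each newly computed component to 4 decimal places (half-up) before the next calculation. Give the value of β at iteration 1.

1.2381

Iteration 1:
  α = (-6 - (4)·0.0000) / (7) = -0.8571
  β = (2 - (2)·-0.8571) / (3) = 1.2381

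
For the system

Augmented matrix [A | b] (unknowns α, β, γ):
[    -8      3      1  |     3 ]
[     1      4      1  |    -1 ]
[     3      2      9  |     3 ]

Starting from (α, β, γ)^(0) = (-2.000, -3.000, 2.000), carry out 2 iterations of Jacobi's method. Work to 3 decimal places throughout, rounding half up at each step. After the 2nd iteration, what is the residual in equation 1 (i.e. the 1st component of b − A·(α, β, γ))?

Iteration 1:
  α = (3 - (3)·-3.000 - (1)·2.000) / (-8) = -1.250
  β = (-1 - (1)·-2.000 - (1)·2.000) / (4) = -0.250
  γ = (3 - (3)·-2.000 - (2)·-3.000) / (9) = 1.667
Iteration 2:
  α = (3 - (3)·-0.250 - (1)·1.667) / (-8) = -0.260
  β = (-1 - (1)·-1.250 - (1)·1.667) / (4) = -0.354
  γ = (3 - (3)·-1.250 - (2)·-0.250) / (9) = 0.806
Residual b − A·x = (1.176, -0.130, -2.766)

1.176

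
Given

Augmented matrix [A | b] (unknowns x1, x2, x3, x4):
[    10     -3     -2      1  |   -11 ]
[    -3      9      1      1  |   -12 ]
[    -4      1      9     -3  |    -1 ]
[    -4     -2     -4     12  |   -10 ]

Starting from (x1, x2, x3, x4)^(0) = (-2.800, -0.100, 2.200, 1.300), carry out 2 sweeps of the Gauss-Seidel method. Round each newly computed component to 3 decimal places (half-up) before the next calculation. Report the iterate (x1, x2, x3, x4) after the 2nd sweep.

Iteration 1:
  x1 = (-11 - (-3)·-0.100 - (-2)·2.200 - (1)·1.300) / (10) = -0.820
  x2 = (-12 - (-3)·-0.820 - (1)·2.200 - (1)·1.300) / (9) = -1.996
  x3 = (-1 - (-4)·-0.820 - (1)·-1.996 - (-3)·1.300) / (9) = 0.180
  x4 = (-10 - (-4)·-0.820 - (-2)·-1.996 - (-4)·0.180) / (12) = -1.379
Iteration 2:
  x1 = (-11 - (-3)·-1.996 - (-2)·0.180 - (1)·-1.379) / (10) = -1.525
  x2 = (-12 - (-3)·-1.525 - (1)·0.180 - (1)·-1.379) / (9) = -1.708
  x3 = (-1 - (-4)·-1.525 - (1)·-1.708 - (-3)·-1.379) / (9) = -1.059
  x4 = (-10 - (-4)·-1.525 - (-2)·-1.708 - (-4)·-1.059) / (12) = -1.979

(-1.525, -1.708, -1.059, -1.979)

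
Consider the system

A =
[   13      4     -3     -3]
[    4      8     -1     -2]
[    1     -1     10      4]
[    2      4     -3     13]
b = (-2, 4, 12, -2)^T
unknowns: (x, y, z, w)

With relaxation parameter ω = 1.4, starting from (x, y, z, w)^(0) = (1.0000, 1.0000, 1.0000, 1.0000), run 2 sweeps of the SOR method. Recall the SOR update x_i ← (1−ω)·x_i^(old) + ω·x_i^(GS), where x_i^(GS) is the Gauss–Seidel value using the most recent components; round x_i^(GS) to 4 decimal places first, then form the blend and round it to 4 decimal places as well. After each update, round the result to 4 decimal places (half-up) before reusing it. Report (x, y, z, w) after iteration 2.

Iteration 1:
  x: GS value = (-2 - (4)·1.0000 - (-3)·1.0000 - (-3)·1.0000) / (13) = 0.0000;  x ← (1−ω)·1.0000 + ω·0.0000 = -0.4000
  y: GS value = (4 - (4)·-0.4000 - (-1)·1.0000 - (-2)·1.0000) / (8) = 1.0750;  y ← (1−ω)·1.0000 + ω·1.0750 = 1.1050
  z: GS value = (12 - (1)·-0.4000 - (-1)·1.1050 - (4)·1.0000) / (10) = 0.9505;  z ← (1−ω)·1.0000 + ω·0.9505 = 0.9307
  w: GS value = (-2 - (2)·-0.4000 - (4)·1.1050 - (-3)·0.9307) / (13) = -0.2175;  w ← (1−ω)·1.0000 + ω·-0.2175 = -0.7045
Iteration 2:
  x: GS value = (-2 - (4)·1.1050 - (-3)·0.9307 - (-3)·-0.7045) / (13) = -0.4416;  x ← (1−ω)·-0.4000 + ω·-0.4416 = -0.4582
  y: GS value = (4 - (4)·-0.4582 - (-1)·0.9307 - (-2)·-0.7045) / (8) = 0.6693;  y ← (1−ω)·1.1050 + ω·0.6693 = 0.4950
  z: GS value = (12 - (1)·-0.4582 - (-1)·0.4950 - (4)·-0.7045) / (10) = 1.5771;  z ← (1−ω)·0.9307 + ω·1.5771 = 1.8357
  w: GS value = (-2 - (2)·-0.4582 - (4)·0.4950 - (-3)·1.8357) / (13) = 0.1880;  w ← (1−ω)·-0.7045 + ω·0.1880 = 0.5450

(-0.4582, 0.4950, 1.8357, 0.5450)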